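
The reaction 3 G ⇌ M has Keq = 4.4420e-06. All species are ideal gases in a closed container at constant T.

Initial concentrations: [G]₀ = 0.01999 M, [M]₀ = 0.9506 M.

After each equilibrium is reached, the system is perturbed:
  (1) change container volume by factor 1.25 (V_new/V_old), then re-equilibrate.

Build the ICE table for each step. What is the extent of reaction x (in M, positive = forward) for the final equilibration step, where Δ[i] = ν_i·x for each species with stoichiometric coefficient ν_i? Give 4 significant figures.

x = -3.0283e-05 M

Q₀ = 1.1900e+05 vs Keq = 4.4420e-06 ⇒ Q>K, reverse
Step 1:
                    G           M
  I           0.01999      0.9506
  C             2.851     -0.9505
  E             2.871  1.0517e-04
  solve Keq expr → x = -0.9505; check Q = 4.4420e-06
Then change container volume by factor 1.25 (V_new/V_old).
Step 2:
                    G           M
  I             2.297  8.4136e-05
  C        9.0848e-05 -3.0283e-05
  E             2.297  5.3854e-05
  solve Keq expr → x = -3.0283e-05; check Q = 4.4420e-06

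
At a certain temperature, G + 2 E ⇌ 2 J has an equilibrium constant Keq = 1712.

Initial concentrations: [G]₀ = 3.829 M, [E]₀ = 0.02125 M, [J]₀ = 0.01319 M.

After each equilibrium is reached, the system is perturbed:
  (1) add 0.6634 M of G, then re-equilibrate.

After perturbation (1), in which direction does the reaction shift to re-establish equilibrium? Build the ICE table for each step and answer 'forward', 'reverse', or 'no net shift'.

Direction: forward

Q₀ = 0.1006 vs Keq = 1712 ⇒ Q<K, forward
Step 1:
                   G          E          J
  init         3.829    0.02125    0.01319
  Δ         -0.01041   -0.02083    0.02083
  eq           3.819 4.2075e-04    0.03402
  solve Keq expr → x = 0.01041; check Q = 1712
Then add 0.6634 M of G.
Step 2:
                   G          E          J
  init         4.482 4.2075e-04    0.03402
  Δ       -1.6009e-05 -3.2019e-05 3.2019e-05
  eq           4.482 3.8873e-04    0.03405
  solve Keq expr → x = 1.6009e-05; check Q = 1712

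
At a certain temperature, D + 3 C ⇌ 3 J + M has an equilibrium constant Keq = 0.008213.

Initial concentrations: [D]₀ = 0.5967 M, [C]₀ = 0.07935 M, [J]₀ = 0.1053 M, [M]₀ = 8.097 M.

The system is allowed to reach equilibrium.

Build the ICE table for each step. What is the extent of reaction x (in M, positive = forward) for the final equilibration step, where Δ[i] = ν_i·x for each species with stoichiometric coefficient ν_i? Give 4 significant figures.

Q₀ = 31.71 vs Keq = 0.008213 ⇒ Q>K, reverse
Step 1:
                   D          C          J          M
  Initial     0.5967    0.07935     0.1053      8.097
  Change     0.03022    0.09066   -0.09066   -0.03022
  Equil       0.6269       0.17    0.01464      8.067
  solve Keq expr → x = -0.03022; check Q = 0.008213

x = -0.03022 M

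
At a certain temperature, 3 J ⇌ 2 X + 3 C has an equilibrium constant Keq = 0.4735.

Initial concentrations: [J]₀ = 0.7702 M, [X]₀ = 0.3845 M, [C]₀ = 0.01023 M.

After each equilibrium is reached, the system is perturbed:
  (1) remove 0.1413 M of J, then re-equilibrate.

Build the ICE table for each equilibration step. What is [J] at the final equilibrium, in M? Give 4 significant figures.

Q₀ = 3.4642e-07 vs Keq = 0.4735 ⇒ Q<K, forward
Step 1:
                  J         X         C
  Initial    0.7702    0.3845   0.01023
  Change    -0.3887    0.2591    0.3887
  Equil      0.3815    0.6436    0.3989
  solve Keq expr → x = 0.1296; check Q = 0.4735
Then remove 0.1413 M of J.
Step 2:
                  J         X         C
  Initial    0.2402    0.6436    0.3989
  Change    0.06483  -0.04322  -0.06483
  Equil       0.305    0.6004    0.3341
  solve Keq expr → x = -0.02161; check Q = 0.4735

[J]_eq = 0.305 M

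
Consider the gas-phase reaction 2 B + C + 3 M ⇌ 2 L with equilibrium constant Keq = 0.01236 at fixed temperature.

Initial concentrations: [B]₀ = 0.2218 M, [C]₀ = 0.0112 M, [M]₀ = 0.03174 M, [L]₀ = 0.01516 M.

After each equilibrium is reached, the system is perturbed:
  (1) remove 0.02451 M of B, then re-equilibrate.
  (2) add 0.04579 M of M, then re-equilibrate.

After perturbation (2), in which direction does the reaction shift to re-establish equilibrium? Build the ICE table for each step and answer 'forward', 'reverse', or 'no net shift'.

Direction: forward

Q₀ = 1.3045e+04 vs Keq = 0.01236 ⇒ Q>K, reverse
Step 1:
                  B         C         M         L
  Initial    0.2218    0.0112   0.03174   0.01516
  Change    0.01511  0.007557   0.02267  -0.01511
  Equil      0.2369   0.01876   0.05441 4.5784e-05
  solve Keq expr → x = -0.007557; check Q = 0.01236
Then remove 0.02451 M of B.
Step 2:
                  B         C         M         L
  Initial    0.2124   0.01876   0.05441 4.5784e-05
  Change  4.7251e-06 2.3626e-06 7.0877e-06 -4.7251e-06
  Equil      0.2124   0.01876   0.05442 4.1059e-05
  solve Keq expr → x = -2.3626e-06; check Q = 0.01236
Then add 0.04579 M of M.
Step 3:
                  B         C         M         L
  Initial    0.2124   0.01876    0.1002 4.1059e-05
  Change  -6.1287e-05 -3.0643e-05 -9.1930e-05 6.1287e-05
  Equil      0.2123   0.01873    0.1001 1.0235e-04
  solve Keq expr → x = 3.0643e-05; check Q = 0.01236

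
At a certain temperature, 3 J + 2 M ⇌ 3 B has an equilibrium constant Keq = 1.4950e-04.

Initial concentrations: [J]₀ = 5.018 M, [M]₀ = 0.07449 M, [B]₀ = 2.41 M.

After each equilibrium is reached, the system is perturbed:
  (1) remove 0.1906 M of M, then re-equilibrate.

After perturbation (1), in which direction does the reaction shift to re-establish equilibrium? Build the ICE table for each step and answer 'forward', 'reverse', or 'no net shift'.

Q₀ = 19.96 vs Keq = 1.4950e-04 ⇒ Q>K, reverse
Step 1:
                  J         M         B
  Initial     5.018   0.07449      2.41
  Change      1.952     1.302    -1.952
  Equil        6.97     1.376    0.4577
  solve Keq expr → x = -0.6508; check Q = 1.4950e-04
Then remove 0.1906 M of M.
Step 2:
                  J         M         B
  Initial      6.97     1.185    0.4577
  Change    0.03564   0.02376  -0.03564
  Equil       7.006     1.209     0.422
  solve Keq expr → x = -0.01188; check Q = 1.4950e-04

Direction: reverse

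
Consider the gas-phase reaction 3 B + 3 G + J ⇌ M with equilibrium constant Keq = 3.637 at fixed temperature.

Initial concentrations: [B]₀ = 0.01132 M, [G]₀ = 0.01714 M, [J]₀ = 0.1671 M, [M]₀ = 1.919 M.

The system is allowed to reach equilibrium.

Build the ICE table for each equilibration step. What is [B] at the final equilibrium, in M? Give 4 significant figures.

[B]_eq = 0.979 M

Q₀ = 1.5723e+12 vs Keq = 3.637 ⇒ Q>K, reverse
Step 1:
                   B          G          J          M
  Initial    0.01132    0.01714     0.1671      1.919
  Change      0.9677     0.9677     0.3226    -0.3226
  Equil        0.979     0.9849     0.4897      1.596
  solve Keq expr → x = -0.3226; check Q = 3.637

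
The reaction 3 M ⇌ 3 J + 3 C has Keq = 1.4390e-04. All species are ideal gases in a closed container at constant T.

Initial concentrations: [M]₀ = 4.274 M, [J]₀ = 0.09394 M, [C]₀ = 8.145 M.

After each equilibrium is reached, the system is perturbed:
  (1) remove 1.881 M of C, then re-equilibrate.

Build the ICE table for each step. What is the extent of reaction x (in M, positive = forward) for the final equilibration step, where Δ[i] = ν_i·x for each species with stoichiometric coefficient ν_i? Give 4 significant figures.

x = 0.002807 M

Q₀ = 0.005737 vs Keq = 1.4390e-04 ⇒ Q>K, reverse
Step 1:
                  M         J         C
  Initial     4.274   0.09394     8.145
  Change    0.06579  -0.06579  -0.06579
  Equil        4.34   0.02815     8.079
  solve Keq expr → x = -0.02193; check Q = 1.4390e-04
Then remove 1.881 M of C.
Step 2:
                  M         J         C
  Initial      4.34   0.02815     6.198
  Change  -0.008421  0.008421  0.008421
  Equil       4.331   0.03657     6.207
  solve Keq expr → x = 0.002807; check Q = 1.4390e-04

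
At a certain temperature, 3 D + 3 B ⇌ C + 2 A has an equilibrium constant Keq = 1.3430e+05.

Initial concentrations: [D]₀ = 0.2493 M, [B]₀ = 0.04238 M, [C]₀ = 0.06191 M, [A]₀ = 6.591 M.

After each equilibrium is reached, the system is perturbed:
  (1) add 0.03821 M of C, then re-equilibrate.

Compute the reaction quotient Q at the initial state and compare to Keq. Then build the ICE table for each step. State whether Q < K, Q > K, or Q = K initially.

Q₀ = 2.2804e+06 vs Keq = 1.3430e+05 ⇒ Q>K, reverse
Step 1:
                  D         B         C         A
  I          0.2493   0.04238   0.06191     6.591
  C         0.04265   0.04265  -0.01422  -0.02843
  E          0.2919   0.08503   0.04769     6.563
  solve Keq expr → x = -0.01422; check Q = 1.3430e+05
Then add 0.03821 M of C.
Step 2:
                  D         B         C         A
  I          0.2919   0.08503    0.0859     6.563
  C         0.01248   0.01248 -0.004158 -0.008317
  E          0.3044    0.0975   0.08175     6.554
  solve Keq expr → x = -0.004158; check Q = 1.3430e+05

Q₀ = 2.2804e+06; Q > K (proceeds reverse)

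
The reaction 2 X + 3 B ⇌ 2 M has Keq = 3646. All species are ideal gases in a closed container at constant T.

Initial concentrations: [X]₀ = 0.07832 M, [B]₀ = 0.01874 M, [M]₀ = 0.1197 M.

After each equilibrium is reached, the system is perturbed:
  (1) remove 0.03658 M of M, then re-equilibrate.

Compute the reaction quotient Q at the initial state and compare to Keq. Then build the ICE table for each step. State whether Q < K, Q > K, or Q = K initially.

Q₀ = 3.5492e+05; Q > K (proceeds reverse)

Q₀ = 3.5492e+05 vs Keq = 3646 ⇒ Q>K, reverse
Step 1:
                   X          B          M
  Initial    0.07832    0.01874     0.1197
  Change     0.02719    0.04078   -0.02719
  Equil       0.1055    0.05952    0.09251
  solve Keq expr → x = -0.01359; check Q = 3646
Then remove 0.03658 M of M.
Step 2:
                   X          B          M
  Initial     0.1055    0.05952    0.05593
  Change   -0.007354   -0.01103   0.007354
  Equil      0.09815    0.04849    0.06329
  solve Keq expr → x = 0.003677; check Q = 3646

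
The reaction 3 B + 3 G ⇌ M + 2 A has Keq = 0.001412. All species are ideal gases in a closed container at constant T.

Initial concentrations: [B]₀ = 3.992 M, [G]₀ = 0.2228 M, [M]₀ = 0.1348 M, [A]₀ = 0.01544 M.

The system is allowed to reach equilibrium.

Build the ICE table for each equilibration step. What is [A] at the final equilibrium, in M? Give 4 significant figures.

[A]_eq = 0.0518 M

Q₀ = 4.5674e-05 vs Keq = 0.001412 ⇒ Q<K, forward
Step 1:
                    B           G           M           A
  I             3.992      0.2228      0.1348     0.01544
  C          -0.05455    -0.05455     0.01818     0.03636
  E             3.937      0.1683       0.153      0.0518
  solve Keq expr → x = 0.01818; check Q = 0.001412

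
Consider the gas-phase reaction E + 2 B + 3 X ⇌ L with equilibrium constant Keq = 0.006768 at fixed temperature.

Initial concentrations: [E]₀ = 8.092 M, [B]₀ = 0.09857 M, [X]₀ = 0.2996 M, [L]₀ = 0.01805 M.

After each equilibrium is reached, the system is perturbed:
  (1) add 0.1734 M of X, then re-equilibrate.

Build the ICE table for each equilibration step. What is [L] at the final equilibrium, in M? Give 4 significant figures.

[L]_eq = 1.4484e-04 M

Q₀ = 8.537 vs Keq = 0.006768 ⇒ Q>K, reverse
Step 1:
                  E         B         X         L
  init        8.092   0.09857    0.2996   0.01805
  Δ         0.01801   0.03601   0.05402  -0.01801
  eq           8.11    0.1346    0.3536 4.3960e-05
  solve Keq expr → x = -0.01801; check Q = 0.006768
Then add 0.1734 M of X.
Step 2:
                  E         B         X         L
  init         8.11    0.1346     0.527 4.3960e-05
  Δ       -1.0088e-04 -2.0175e-04 -3.0263e-04 1.0088e-04
  eq           8.11    0.1344    0.5267 1.4484e-04
  solve Keq expr → x = 1.0088e-04; check Q = 0.006768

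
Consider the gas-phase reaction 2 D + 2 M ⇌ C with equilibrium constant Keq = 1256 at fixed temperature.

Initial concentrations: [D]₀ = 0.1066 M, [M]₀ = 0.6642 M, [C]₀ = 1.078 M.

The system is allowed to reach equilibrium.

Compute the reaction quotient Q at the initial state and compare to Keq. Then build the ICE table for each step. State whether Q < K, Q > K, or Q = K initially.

Q₀ = 215; Q < K (proceeds forward)

Q₀ = 215 vs Keq = 1256 ⇒ Q<K, forward
Step 1:
                   D          M          C
  init        0.1066     0.6642      1.078
  Δ         -0.05766   -0.05766    0.02883
  eq         0.04894     0.6065      1.107
  solve Keq expr → x = 0.02883; check Q = 1256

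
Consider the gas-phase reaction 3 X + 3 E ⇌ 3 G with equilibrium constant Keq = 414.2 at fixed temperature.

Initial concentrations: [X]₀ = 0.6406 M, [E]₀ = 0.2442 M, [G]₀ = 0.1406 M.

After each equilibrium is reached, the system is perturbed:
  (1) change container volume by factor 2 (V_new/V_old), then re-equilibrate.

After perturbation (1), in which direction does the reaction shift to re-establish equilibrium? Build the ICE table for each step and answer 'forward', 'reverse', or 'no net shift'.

Q₀ = 0.726 vs Keq = 414.2 ⇒ Q<K, forward
Step 1:
                   X          E          G
  init        0.6406     0.2442     0.1406
  Δ          -0.1602    -0.1602     0.1602
  eq          0.4804      0.084     0.3008
  solve Keq expr → x = 0.0534; check Q = 414.2
Then change container volume by factor 2 (V_new/V_old).
Step 2:
                   X          E          G
  init        0.2402      0.042     0.1504
  Δ          0.02296    0.02296   -0.02296
  eq          0.2632    0.06496     0.1274
  solve Keq expr → x = -0.007655; check Q = 414.2

Direction: reverse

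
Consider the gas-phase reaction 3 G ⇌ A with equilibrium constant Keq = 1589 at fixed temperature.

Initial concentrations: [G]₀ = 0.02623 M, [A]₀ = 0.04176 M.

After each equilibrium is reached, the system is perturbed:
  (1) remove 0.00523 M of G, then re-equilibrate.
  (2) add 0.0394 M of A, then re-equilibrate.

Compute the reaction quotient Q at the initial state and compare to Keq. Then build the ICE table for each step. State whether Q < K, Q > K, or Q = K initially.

Q₀ = 2314; Q > K (proceeds reverse)

Q₀ = 2314 vs Keq = 1589 ⇒ Q>K, reverse
Step 1:
                   G          A
  init       0.02623    0.04176
  Δ         0.003242  -0.001081
  eq         0.02947    0.04068
  solve Keq expr → x = -0.001081; check Q = 1589
Then remove 0.00523 M of G.
Step 2:
                   G          A
  init       0.02424    0.04068
  Δ         0.004835  -0.001612
  eq         0.02908    0.03907
  solve Keq expr → x = -0.001612; check Q = 1589
Then add 0.0394 M of A.
Step 3:
                   G          A
  init       0.02908    0.07847
  Δ          0.00723   -0.00241
  eq         0.03631    0.07606
  solve Keq expr → x = -0.00241; check Q = 1589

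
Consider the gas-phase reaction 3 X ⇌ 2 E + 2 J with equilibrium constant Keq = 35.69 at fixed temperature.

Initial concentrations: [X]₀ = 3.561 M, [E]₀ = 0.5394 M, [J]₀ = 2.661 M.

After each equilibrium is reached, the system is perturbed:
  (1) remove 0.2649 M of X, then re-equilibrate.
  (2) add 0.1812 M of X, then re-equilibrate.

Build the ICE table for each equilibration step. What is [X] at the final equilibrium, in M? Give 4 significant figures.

Q₀ = 0.04562 vs Keq = 35.69 ⇒ Q<K, forward
Step 1:
                    X           E           J
  init          3.561      0.5394       2.661
  Δ            -2.284       1.522       1.522
  eq            1.277       2.062       4.183
  solve Keq expr → x = 0.7612; check Q = 35.69
Then remove 0.2649 M of X.
Step 2:
                    X           E           J
  init          1.013       2.062       4.183
  Δ             0.188     -0.1253     -0.1253
  eq            1.201       1.936       4.058
  solve Keq expr → x = -0.06267; check Q = 35.69
Then add 0.1812 M of X.
Step 3:
                    X           E           J
  init          1.382       1.936       4.058
  Δ           -0.1287     0.08577     0.08577
  eq            1.253       2.022       4.144
  solve Keq expr → x = 0.04289; check Q = 35.69

[X]_eq = 1.253 M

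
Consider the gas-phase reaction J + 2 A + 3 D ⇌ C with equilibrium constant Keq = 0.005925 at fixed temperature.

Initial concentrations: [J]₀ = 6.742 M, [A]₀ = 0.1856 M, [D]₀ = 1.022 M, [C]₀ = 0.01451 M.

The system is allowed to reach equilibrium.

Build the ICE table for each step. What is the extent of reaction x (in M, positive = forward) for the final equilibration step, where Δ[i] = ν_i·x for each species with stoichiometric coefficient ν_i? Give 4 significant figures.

x = -0.0124 M

Q₀ = 0.05853 vs Keq = 0.005925 ⇒ Q>K, reverse
Step 1:
                   J          A          D          C
  init         6.742     0.1856      1.022    0.01451
  Δ           0.0124    0.02481    0.03721    -0.0124
  eq           6.754     0.2104      1.059   0.002105
  solve Keq expr → x = -0.0124; check Q = 0.005925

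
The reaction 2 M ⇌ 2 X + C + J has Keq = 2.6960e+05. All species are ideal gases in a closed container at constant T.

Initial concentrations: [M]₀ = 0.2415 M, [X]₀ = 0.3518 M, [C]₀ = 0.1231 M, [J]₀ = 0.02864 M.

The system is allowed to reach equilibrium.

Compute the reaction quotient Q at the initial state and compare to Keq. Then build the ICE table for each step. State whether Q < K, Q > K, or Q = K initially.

Q₀ = 0.007481 vs Keq = 2.6960e+05 ⇒ Q<K, forward
Step 1:
                  M         X         C         J
  init       0.2415    0.3518    0.1231   0.02864
  Δ         -0.2413    0.2413    0.1206    0.1206
  eq      2.1788e-04    0.5931    0.2437    0.1493
  solve Keq expr → x = 0.1206; check Q = 2.6960e+05

Q₀ = 0.007481; Q < K (proceeds forward)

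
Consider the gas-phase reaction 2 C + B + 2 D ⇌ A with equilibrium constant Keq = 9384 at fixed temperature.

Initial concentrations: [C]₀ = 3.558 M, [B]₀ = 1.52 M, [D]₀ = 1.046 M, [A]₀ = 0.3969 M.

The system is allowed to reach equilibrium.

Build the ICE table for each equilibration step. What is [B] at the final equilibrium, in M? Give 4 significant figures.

[B]_eq = 0.999 M

Q₀ = 0.01885 vs Keq = 9384 ⇒ Q<K, forward
Step 1:
                   C          B          D          A
  I            3.558       1.52      1.046     0.3969
  C           -1.042     -0.521     -1.042      0.521
  E            2.516      0.999   0.003933     0.9179
  solve Keq expr → x = 0.521; check Q = 9384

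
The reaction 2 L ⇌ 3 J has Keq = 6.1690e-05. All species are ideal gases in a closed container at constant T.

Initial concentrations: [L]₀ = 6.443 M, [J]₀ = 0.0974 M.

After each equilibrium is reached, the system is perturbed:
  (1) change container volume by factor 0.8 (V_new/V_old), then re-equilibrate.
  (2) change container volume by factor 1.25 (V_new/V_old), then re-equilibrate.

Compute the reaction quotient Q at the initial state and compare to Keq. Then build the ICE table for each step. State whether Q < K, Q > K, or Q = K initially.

Q₀ = 2.2259e-05; Q < K (proceeds forward)

Q₀ = 2.2259e-05 vs Keq = 6.1690e-05 ⇒ Q<K, forward
Step 1:
                    L           J
  I             6.443      0.0974
  C          -0.02603     0.03905
  E             6.417      0.1364
  solve Keq expr → x = 0.01302; check Q = 6.1690e-05
Then change container volume by factor 0.8 (V_new/V_old).
Step 2:
                    L           J
  I             8.021      0.1706
  C           0.00808    -0.01212
  E             8.029      0.1584
  solve Keq expr → x = -0.00404; check Q = 6.1690e-05
Then change container volume by factor 1.25 (V_new/V_old).
Step 3:
                    L           J
  I             6.423      0.1267
  C         -0.006464    0.009696
  E             6.417      0.1364
  solve Keq expr → x = 0.003232; check Q = 6.1690e-05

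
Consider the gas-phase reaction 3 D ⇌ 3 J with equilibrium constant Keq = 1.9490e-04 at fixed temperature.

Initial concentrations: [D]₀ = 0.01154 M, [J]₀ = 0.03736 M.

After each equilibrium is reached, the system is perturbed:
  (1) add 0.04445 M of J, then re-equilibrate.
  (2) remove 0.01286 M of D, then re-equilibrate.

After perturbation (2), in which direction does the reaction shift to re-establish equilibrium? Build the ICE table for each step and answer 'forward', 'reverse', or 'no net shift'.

Q₀ = 33.93 vs Keq = 1.9490e-04 ⇒ Q>K, reverse
Step 1:
                    D           J
  init        0.01154     0.03736
  Δ           0.03468    -0.03468
  eq          0.04622     0.00268
  solve Keq expr → x = -0.01156; check Q = 1.9490e-04
Then add 0.04445 M of J.
Step 2:
                    D           J
  init        0.04622     0.04713
  Δ           0.04201    -0.04201
  eq          0.08823    0.005116
  solve Keq expr → x = -0.014; check Q = 1.9490e-04
Then remove 0.01286 M of D.
Step 3:
                    D           J
  init        0.07537    0.005116
  Δ        7.0475e-04 -7.0475e-04
  eq          0.07608    0.004411
  solve Keq expr → x = -2.3492e-04; check Q = 1.9490e-04

Direction: reverse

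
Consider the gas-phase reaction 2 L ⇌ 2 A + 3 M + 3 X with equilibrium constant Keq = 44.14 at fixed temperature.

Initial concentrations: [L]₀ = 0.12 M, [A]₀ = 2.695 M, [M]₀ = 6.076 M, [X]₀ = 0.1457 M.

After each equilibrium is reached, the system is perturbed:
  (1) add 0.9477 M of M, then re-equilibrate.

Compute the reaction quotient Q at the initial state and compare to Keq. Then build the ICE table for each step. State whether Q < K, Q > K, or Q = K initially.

Q₀ = 349.9 vs Keq = 44.14 ⇒ Q>K, reverse
Step 1:
                  L         A         M         X
  Initial      0.12     2.695     6.076    0.1457
  Change    0.03761  -0.03761  -0.05641  -0.05641
  Equil      0.1576     2.657      6.02   0.08929
  solve Keq expr → x = -0.0188; check Q = 44.14
Then add 0.9477 M of M.
Step 2:
                  L         A         M         X
  Initial    0.1576     2.657     6.967   0.08929
  Change   0.006526 -0.006526 -0.009788 -0.009788
  Equil      0.1641     2.651     6.957    0.0795
  solve Keq expr → x = -0.003263; check Q = 44.14

Q₀ = 349.9; Q > K (proceeds reverse)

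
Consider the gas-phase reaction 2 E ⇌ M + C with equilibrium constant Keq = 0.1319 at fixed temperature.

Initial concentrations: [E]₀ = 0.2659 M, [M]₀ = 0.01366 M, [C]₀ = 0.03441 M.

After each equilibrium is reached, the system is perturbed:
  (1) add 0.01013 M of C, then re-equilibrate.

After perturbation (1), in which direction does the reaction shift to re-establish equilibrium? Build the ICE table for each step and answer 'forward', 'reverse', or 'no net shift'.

Direction: reverse

Q₀ = 0.006648 vs Keq = 0.1319 ⇒ Q<K, forward
Step 1:
                   E          M          C
  I           0.2659    0.01366    0.03441
  C         -0.08497    0.04249    0.04249
  E           0.1809    0.05615     0.0769
  solve Keq expr → x = 0.04249; check Q = 0.1319
Then add 0.01013 M of C.
Step 2:
                   E          M          C
  I           0.1809    0.05615    0.08703
  C          0.00479  -0.002395  -0.002395
  E           0.1857    0.05375    0.08463
  solve Keq expr → x = -0.002395; check Q = 0.1319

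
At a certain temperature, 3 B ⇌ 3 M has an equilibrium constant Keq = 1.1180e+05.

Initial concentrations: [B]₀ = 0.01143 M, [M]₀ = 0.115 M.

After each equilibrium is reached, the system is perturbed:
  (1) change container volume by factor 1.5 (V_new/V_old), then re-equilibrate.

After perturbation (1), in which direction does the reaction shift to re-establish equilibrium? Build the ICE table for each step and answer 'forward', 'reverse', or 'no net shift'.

Q₀ = 1018 vs Keq = 1.1180e+05 ⇒ Q<K, forward
Step 1:
                   B          M
  I          0.01143      0.115
  C        -0.008859   0.008859
  E         0.002571     0.1239
  solve Keq expr → x = 0.002953; check Q = 1.1180e+05
Then change container volume by factor 1.5 (V_new/V_old).
Step 2:
                   B          M
  I         0.001714    0.08257
  C                0          0
  E         0.001714    0.08257
  solve Keq expr → x = 0; check Q = 1.1180e+05

Direction: no net shift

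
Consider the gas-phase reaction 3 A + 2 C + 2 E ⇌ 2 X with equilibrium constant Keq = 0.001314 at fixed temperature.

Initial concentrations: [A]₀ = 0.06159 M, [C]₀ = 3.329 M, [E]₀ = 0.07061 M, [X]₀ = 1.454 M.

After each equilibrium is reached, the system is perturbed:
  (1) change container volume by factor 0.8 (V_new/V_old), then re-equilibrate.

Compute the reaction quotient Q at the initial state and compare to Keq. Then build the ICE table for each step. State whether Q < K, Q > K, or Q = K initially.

Q₀ = 1.6377e+05; Q > K (proceeds reverse)

Q₀ = 1.6377e+05 vs Keq = 0.001314 ⇒ Q>K, reverse
Step 1:
                   A          C          E          X
  Initial    0.06159      3.329    0.07061      1.454
  Change       1.599      1.066      1.066     -1.066
  Equil        1.661      4.395      1.137     0.3877
  solve Keq expr → x = -0.5331; check Q = 0.001314
Then change container volume by factor 0.8 (V_new/V_old).
Step 2:
                   A          C          E          X
  Initial      2.076      5.494      1.421     0.4847
  Change     -0.2158    -0.1439    -0.1439     0.1439
  Equil         1.86       5.35      1.277     0.6286
  solve Keq expr → x = 0.07194; check Q = 0.001314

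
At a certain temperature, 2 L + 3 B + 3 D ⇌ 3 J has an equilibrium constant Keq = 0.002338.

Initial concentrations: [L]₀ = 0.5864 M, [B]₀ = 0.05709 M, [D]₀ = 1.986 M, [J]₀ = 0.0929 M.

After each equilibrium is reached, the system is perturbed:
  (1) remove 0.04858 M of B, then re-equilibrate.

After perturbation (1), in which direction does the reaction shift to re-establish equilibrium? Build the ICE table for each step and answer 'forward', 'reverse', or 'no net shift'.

Direction: reverse

Q₀ = 1.6 vs Keq = 0.002338 ⇒ Q>K, reverse
Step 1:
                   L          B          D          J
  Initial     0.5864    0.05709      1.986     0.0929
  Change     0.04522    0.06783    0.06783   -0.06783
  Equil       0.6316     0.1249      2.054    0.02507
  solve Keq expr → x = -0.02261; check Q = 0.002338
Then remove 0.04858 M of B.
Step 2:
                   L          B          D          J
  Initial     0.6316    0.07634      2.054    0.02507
  Change    0.005323   0.007985   0.007985  -0.007985
  Equil       0.6369    0.08433      2.062    0.01708
  solve Keq expr → x = -0.002662; check Q = 0.002338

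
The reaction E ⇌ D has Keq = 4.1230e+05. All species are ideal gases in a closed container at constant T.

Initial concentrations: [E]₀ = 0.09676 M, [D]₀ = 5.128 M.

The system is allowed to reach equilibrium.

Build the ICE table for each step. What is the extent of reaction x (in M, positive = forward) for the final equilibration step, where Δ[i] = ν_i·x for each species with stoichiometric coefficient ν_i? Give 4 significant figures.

Q₀ = 53 vs Keq = 4.1230e+05 ⇒ Q<K, forward
Step 1:
                    E           D
  I           0.09676       5.128
  C          -0.09675     0.09675
  E        1.2672e-05       5.225
  solve Keq expr → x = 0.09675; check Q = 4.1230e+05

x = 0.09675 M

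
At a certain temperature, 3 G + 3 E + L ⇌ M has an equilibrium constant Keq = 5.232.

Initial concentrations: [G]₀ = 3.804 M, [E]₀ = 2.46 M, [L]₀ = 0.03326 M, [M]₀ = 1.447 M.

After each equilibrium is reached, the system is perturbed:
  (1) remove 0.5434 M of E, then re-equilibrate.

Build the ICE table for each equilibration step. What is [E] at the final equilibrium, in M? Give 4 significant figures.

Q₀ = 0.05309 vs Keq = 5.232 ⇒ Q<K, forward
Step 1:
                    G           E           L           M
  init          3.804        2.46     0.03326       1.447
  Δ          -0.09851    -0.09851    -0.03284     0.03284
  eq            3.705       2.361  4.2214e-04        1.48
  solve Keq expr → x = 0.03284; check Q = 5.232
Then remove 0.5434 M of E.
Step 2:
                    G           E           L           M
  init          3.705       1.818  4.2214e-04        1.48
  Δ          0.001498    0.001498  4.9921e-04 -4.9921e-04
  eq            3.707        1.82  9.2134e-04       1.479
  solve Keq expr → x = -4.9921e-04; check Q = 5.232

[E]_eq = 1.82 M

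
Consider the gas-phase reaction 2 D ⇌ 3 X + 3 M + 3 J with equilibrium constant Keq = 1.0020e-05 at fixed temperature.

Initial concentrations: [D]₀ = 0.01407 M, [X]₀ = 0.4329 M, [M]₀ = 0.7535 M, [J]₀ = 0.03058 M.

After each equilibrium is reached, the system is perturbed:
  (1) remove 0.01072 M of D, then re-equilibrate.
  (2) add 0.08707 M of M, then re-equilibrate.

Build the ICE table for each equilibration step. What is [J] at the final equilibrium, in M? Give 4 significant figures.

Q₀ = 0.005013 vs Keq = 1.0020e-05 ⇒ Q>K, reverse
Step 1:
                    D           X           M           J
  Initial     0.01407      0.4329      0.7535     0.03058
  Change      0.01576    -0.02364    -0.02364    -0.02364
  Equil       0.02983      0.4093      0.7299    0.006942
  solve Keq expr → x = -0.007879; check Q = 1.0020e-05
Then remove 0.01072 M of D.
Step 2:
                    D           X           M           J
  Initial     0.01911      0.4093      0.7299    0.006942
  Change     0.001043   -0.001565   -0.001565   -0.001565
  Equil       0.02015      0.4077      0.7283    0.005377
  solve Keq expr → x = -5.2166e-04; check Q = 1.0020e-05
Then add 0.08707 M of M.
Step 3:
                    D           X           M           J
  Initial     0.02015      0.4077      0.8154    0.005377
  Change   3.4070e-04 -5.1105e-04 -5.1105e-04 -5.1105e-04
  Equil       0.02049      0.4072      0.8149    0.004866
  solve Keq expr → x = -1.7035e-04; check Q = 1.0020e-05

[J]_eq = 0.004866 M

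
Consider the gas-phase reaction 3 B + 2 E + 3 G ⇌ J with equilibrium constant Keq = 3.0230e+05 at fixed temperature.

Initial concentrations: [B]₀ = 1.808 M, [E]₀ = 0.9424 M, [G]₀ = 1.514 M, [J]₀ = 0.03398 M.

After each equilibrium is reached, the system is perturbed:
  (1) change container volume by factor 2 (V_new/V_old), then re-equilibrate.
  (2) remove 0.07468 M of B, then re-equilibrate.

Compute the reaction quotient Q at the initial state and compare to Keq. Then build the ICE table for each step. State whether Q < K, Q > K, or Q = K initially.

Q₀ = 0.001865 vs Keq = 3.0230e+05 ⇒ Q<K, forward
Step 1:
                  B         E         G         J
  Initial     1.808    0.9424     1.514   0.03398
  Change     -1.336   -0.8907    -1.336    0.4453
  Equil       0.472   0.05172     0.178    0.4793
  solve Keq expr → x = 0.4453; check Q = 3.0230e+05
Then change container volume by factor 2 (V_new/V_old).
Step 2:
                  B         E         G         J
  Initial     0.236   0.02586   0.08899    0.2397
  Change    0.07347   0.04898   0.07347  -0.02449
  Equil      0.3095   0.07484    0.1625    0.2152
  solve Keq expr → x = -0.02449; check Q = 3.0230e+05
Then remove 0.07468 M of B.
Step 3:
                  B         E         G         J
  Initial    0.2348   0.07484    0.1625    0.2152
  Change    0.01725    0.0115   0.01725 -0.005751
  Equil       0.252   0.08634    0.1797    0.2094
  solve Keq expr → x = -0.005751; check Q = 3.0230e+05

Q₀ = 0.001865; Q < K (proceeds forward)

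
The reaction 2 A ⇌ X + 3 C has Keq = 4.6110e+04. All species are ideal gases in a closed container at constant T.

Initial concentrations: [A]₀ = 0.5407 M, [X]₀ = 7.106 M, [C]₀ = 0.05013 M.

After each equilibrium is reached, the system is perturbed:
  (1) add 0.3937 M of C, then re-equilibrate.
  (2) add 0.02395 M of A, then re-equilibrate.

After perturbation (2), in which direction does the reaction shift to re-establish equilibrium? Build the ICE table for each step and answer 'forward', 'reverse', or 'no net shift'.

Direction: forward

Q₀ = 0.003062 vs Keq = 4.6110e+04 ⇒ Q<K, forward
Step 1:
                   A          X          C
  init        0.5407      7.106    0.05013
  Δ          -0.5309     0.2654     0.7963
  eq        0.009846      7.371     0.8464
  solve Keq expr → x = 0.2654; check Q = 4.6110e+04
Then add 0.3937 M of C.
Step 2:
                   A          X          C
  init      0.009846      7.371       1.24
  Δ         0.007378  -0.003689   -0.01107
  eq         0.01722      7.368      1.229
  solve Keq expr → x = -0.003689; check Q = 4.6110e+04
Then add 0.02395 M of A.
Step 3:
                   A          X          C
  init       0.04117      7.368      1.229
  Δ          -0.0232     0.0116     0.0348
  eq         0.01797      7.379      1.264
  solve Keq expr → x = 0.0116; check Q = 4.6110e+04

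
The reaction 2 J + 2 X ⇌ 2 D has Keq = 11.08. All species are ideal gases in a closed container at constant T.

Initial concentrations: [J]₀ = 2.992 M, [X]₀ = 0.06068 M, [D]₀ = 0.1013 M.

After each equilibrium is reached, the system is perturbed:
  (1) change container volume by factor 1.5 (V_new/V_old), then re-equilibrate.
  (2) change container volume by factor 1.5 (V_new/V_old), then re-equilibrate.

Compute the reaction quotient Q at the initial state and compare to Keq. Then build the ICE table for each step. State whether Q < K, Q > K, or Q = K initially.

Q₀ = 0.3113 vs Keq = 11.08 ⇒ Q<K, forward
Step 1:
                  J         X         D
  init        2.992   0.06068    0.1013
  Δ        -0.04569  -0.04569   0.04569
  eq          2.946   0.01499     0.147
  solve Keq expr → x = 0.02285; check Q = 11.08
Then change container volume by factor 1.5 (V_new/V_old).
Step 2:
                  J         X         D
  init        1.964  0.009992   0.09799
  Δ        0.004306  0.004306 -0.004306
  eq          1.969    0.0143   0.09369
  solve Keq expr → x = -0.002153; check Q = 11.08
Then change container volume by factor 1.5 (V_new/V_old).
Step 3:
                  J         X         D
  init        1.312  0.009532   0.06246
  Δ        0.003846  0.003846 -0.003846
  eq          1.316   0.01338   0.05861
  solve Keq expr → x = -0.001923; check Q = 11.08

Q₀ = 0.3113; Q < K (proceeds forward)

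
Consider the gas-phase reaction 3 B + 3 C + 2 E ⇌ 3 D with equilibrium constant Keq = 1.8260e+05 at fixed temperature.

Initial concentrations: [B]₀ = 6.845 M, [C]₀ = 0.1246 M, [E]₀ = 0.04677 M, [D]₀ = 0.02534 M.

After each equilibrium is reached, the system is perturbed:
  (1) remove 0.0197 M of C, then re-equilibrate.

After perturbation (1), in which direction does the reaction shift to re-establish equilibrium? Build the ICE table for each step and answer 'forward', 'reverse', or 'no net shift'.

Q₀ = 0.01199 vs Keq = 1.8260e+05 ⇒ Q<K, forward
Step 1:
                    B           C           E           D
  I             6.845      0.1246     0.04677     0.02534
  C           -0.0697     -0.0697    -0.04647      0.0697
  E             6.775      0.0549  3.0227e-04     0.09504
  solve Keq expr → x = 0.02323; check Q = 1.8260e+05
Then remove 0.0197 M of C.
Step 2:
                    B           C           E           D
  I             6.775      0.0352  3.0227e-04     0.09504
  C        4.0891e-04  4.0891e-04  2.7261e-04 -4.0891e-04
  E             6.776     0.03561  5.7487e-04     0.09463
  solve Keq expr → x = -1.3630e-04; check Q = 1.8260e+05

Direction: reverse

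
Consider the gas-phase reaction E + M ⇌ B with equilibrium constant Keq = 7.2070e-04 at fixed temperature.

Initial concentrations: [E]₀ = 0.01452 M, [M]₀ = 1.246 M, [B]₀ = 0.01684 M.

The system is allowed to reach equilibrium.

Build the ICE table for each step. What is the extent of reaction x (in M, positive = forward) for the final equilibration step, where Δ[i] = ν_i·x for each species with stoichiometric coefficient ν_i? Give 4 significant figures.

Q₀ = 0.9308 vs Keq = 7.2070e-04 ⇒ Q>K, reverse
Step 1:
                  E         M         B
  init      0.01452     1.246   0.01684
  Δ         0.01681   0.01681  -0.01681
  eq        0.03133     1.263 2.8515e-05
  solve Keq expr → x = -0.01681; check Q = 7.2070e-04

x = -0.01681 M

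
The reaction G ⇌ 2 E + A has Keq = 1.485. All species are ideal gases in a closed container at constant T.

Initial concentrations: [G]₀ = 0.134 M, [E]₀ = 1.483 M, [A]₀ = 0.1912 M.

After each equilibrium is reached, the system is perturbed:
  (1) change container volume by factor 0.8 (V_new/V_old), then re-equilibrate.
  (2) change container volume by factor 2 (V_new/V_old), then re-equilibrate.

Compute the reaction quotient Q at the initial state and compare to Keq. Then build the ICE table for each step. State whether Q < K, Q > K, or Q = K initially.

Q₀ = 3.138 vs Keq = 1.485 ⇒ Q>K, reverse
Step 1:
                  G         E         A
  init        0.134     1.483    0.1912
  Δ         0.04924  -0.09849  -0.04924
  eq         0.1832     1.385     0.142
  solve Keq expr → x = -0.04924; check Q = 1.485
Then change container volume by factor 0.8 (V_new/V_old).
Step 2:
                  G         E         A
  init       0.2291     1.731    0.1774
  Δ         0.03514  -0.07027  -0.03514
  eq         0.2642      1.66    0.1423
  solve Keq expr → x = -0.03514; check Q = 1.485
Then change container volume by factor 2 (V_new/V_old).
Step 3:
                  G         E         A
  init       0.1321    0.8302   0.07115
  Δ        -0.05604    0.1121   0.05604
  eq        0.07605    0.9423    0.1272
  solve Keq expr → x = 0.05604; check Q = 1.485

Q₀ = 3.138; Q > K (proceeds reverse)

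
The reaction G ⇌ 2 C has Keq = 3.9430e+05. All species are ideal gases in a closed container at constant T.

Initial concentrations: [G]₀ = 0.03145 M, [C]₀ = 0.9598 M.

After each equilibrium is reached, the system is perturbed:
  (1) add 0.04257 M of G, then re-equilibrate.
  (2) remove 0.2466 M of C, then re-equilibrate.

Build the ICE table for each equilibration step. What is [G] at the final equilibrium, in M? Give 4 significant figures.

[G]_eq = 1.8811e-06 M

Q₀ = 29.29 vs Keq = 3.9430e+05 ⇒ Q<K, forward
Step 1:
                   G          C
  Initial    0.03145     0.9598
  Change    -0.03145    0.06289
  Equil   2.6526e-06      1.023
  solve Keq expr → x = 0.03145; check Q = 3.9430e+05
Then add 0.04257 M of G.
Step 2:
                   G          C
  Initial    0.04257      1.023
  Change    -0.04257    0.08514
  Equil   3.1126e-06      1.108
  solve Keq expr → x = 0.04257; check Q = 3.9430e+05
Then remove 0.2466 M of C.
Step 3:
                   G          C
  Initial 3.1126e-06     0.8612
  Change  -1.2315e-06 2.4629e-06
  Equil   1.8811e-06     0.8612
  solve Keq expr → x = 1.2315e-06; check Q = 3.9430e+05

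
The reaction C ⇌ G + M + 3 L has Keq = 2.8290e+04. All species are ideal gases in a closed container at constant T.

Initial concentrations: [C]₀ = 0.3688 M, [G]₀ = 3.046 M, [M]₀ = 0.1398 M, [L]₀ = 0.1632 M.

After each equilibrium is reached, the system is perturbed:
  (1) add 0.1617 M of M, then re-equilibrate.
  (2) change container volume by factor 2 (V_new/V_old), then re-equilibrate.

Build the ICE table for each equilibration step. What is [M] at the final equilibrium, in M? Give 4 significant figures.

[M]_eq = 0.3351 M

Q₀ = 0.005019 vs Keq = 2.8290e+04 ⇒ Q<K, forward
Step 1:
                   C          G          M          L
  Initial     0.3688      3.046     0.1398     0.1632
  Change     -0.3687     0.3687     0.3687      1.106
  Equil   1.2549e-04      3.415     0.5085      1.269
  solve Keq expr → x = 0.3687; check Q = 2.8290e+04
Then add 0.1617 M of M.
Step 2:
                   C          G          M          L
  Initial 1.2549e-04      3.415     0.6702      1.269
  Change  3.9848e-05 -3.9848e-05 -3.9848e-05 -1.1954e-04
  Equil   1.6534e-04      3.415     0.6701      1.269
  solve Keq expr → x = -3.9848e-05; check Q = 2.8290e+04
Then change container volume by factor 2 (V_new/V_old).
Step 3:
                   C          G          M          L
  Initial 8.2668e-05      1.707     0.3351     0.6346
  Change  -7.7494e-05 7.7494e-05 7.7494e-05 2.3248e-04
  Equil   5.1738e-06      1.707     0.3351     0.6348
  solve Keq expr → x = 7.7494e-05; check Q = 2.8290e+04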